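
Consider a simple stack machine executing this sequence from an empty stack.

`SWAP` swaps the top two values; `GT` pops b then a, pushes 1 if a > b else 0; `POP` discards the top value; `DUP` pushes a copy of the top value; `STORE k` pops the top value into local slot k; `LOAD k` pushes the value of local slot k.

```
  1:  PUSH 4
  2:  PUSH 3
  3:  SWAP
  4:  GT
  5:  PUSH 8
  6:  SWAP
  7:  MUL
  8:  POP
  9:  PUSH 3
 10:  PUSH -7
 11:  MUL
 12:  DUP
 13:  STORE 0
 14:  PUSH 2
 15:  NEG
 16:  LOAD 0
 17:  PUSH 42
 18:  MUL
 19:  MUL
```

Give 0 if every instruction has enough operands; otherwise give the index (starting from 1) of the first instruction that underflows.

PUSH 4  → 4
PUSH 3  → 4 3
SWAP    → 3 4
GT      → 0
PUSH 8  → 0 8
SWAP    → 8 0
MUL     → 0
POP     → (empty)
PUSH 3  → 3
PUSH -7 → 3 -7
MUL     → -21
DUP     → -21 -21
STORE 0 → -21
PUSH 2  → -21 2
NEG     → -21 -2
LOAD 0  → -21 -2 -21
PUSH 42 → -21 -2 -21 42
MUL     → -21 -2 -882
MUL     → -21 1764

0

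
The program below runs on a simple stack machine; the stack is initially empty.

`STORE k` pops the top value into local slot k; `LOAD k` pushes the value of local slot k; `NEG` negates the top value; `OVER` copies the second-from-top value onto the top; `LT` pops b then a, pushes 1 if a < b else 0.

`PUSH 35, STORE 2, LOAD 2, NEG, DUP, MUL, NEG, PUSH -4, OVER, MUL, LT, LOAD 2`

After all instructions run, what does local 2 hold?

35

PUSH 35 → 35
STORE 2 → (empty)
LOAD 2  → 35
NEG     → -35
DUP     → -35 -35
MUL     → 1225
NEG     → -1225
PUSH -4 → -1225 -4
OVER    → -1225 -4 -1225
MUL     → -1225 4900
LT      → 1
LOAD 2  → 1 35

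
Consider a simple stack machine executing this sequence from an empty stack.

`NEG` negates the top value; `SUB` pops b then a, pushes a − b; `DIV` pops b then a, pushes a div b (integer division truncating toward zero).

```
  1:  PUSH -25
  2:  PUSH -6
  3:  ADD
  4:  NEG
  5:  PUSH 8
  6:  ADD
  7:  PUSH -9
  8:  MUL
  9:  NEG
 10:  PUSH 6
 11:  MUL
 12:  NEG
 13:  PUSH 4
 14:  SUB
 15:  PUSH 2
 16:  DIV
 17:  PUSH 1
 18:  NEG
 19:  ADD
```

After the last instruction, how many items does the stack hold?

PUSH -25 -> -25
PUSH -6  -> -25 -6
ADD      -> -31
NEG      -> 31
PUSH 8   -> 31 8
ADD      -> 39
PUSH -9  -> 39 -9
MUL      -> -351
NEG      -> 351
PUSH 6   -> 351 6
MUL      -> 2106
NEG      -> -2106
PUSH 4   -> -2106 4
SUB      -> -2110
PUSH 2   -> -2110 2
DIV      -> -1055
PUSH 1   -> -1055 1
NEG      -> -1055 -1
ADD      -> -1056

1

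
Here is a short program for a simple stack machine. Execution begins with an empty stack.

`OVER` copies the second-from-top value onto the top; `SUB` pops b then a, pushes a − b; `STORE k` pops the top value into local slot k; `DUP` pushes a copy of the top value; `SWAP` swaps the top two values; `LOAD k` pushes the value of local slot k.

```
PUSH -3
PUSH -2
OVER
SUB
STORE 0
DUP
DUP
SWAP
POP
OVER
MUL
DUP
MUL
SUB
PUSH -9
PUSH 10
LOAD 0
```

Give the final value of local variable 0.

PUSH -3  [-3]
PUSH -2  [-3, -2]
OVER     [-3, -2, -3]
SUB      [-3, 1]
STORE 0  [-3]
DUP      [-3, -3]
DUP      [-3, -3, -3]
SWAP     [-3, -3, -3]
POP      [-3, -3]
OVER     [-3, -3, -3]
MUL      [-3, 9]
DUP      [-3, 9, 9]
MUL      [-3, 81]
SUB      [-84]
PUSH -9  [-84, -9]
PUSH 10  [-84, -9, 10]
LOAD 0   [-84, -9, 10, 1]

1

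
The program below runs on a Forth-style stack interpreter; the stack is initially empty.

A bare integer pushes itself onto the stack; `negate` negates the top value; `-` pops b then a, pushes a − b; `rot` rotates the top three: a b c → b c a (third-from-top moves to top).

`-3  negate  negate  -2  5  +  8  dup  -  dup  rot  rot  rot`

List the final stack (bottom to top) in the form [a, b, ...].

[-3, 3, 0, 0]

-3     : -3
negate : 3
negate : -3
-2     : -3 -2
5      : -3 -2 5
+      : -3 3
8      : -3 3 8
dup    : -3 3 8 8
-      : -3 3 0
dup    : -3 3 0 0
rot    : -3 0 0 3
rot    : -3 0 3 0
rot    : -3 3 0 0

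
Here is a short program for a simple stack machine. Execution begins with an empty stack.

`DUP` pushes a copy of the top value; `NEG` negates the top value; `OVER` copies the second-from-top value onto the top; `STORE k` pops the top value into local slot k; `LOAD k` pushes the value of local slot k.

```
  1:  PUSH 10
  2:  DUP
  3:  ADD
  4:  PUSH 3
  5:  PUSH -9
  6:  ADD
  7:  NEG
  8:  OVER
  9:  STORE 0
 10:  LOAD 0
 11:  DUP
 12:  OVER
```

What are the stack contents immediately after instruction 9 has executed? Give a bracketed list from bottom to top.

PUSH 10  10
DUP      10 10
ADD      20
PUSH 3   20 3
PUSH -9  20 3 -9
ADD      20 -6
NEG      20 6
OVER     20 6 20
STORE 0  20 6

[20, 6]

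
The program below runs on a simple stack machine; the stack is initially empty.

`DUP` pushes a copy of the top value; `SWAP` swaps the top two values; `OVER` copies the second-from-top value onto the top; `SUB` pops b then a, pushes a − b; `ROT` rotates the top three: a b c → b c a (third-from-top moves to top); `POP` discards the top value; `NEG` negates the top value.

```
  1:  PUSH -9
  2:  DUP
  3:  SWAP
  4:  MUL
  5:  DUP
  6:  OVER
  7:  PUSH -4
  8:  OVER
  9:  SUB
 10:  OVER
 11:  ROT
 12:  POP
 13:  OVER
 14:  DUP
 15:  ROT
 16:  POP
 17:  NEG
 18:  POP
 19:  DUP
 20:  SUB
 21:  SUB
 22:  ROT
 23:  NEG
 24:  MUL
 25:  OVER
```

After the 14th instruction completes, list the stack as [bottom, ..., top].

[81, 81, -85, 81, -85, -85]

PUSH -9 -> [-9]
DUP     -> [-9, -9]
SWAP    -> [-9, -9]
MUL     -> [81]
DUP     -> [81, 81]
OVER    -> [81, 81, 81]
PUSH -4 -> [81, 81, 81, -4]
OVER    -> [81, 81, 81, -4, 81]
SUB     -> [81, 81, 81, -85]
OVER    -> [81, 81, 81, -85, 81]
ROT     -> [81, 81, -85, 81, 81]
POP     -> [81, 81, -85, 81]
OVER    -> [81, 81, -85, 81, -85]
DUP     -> [81, 81, -85, 81, -85, -85]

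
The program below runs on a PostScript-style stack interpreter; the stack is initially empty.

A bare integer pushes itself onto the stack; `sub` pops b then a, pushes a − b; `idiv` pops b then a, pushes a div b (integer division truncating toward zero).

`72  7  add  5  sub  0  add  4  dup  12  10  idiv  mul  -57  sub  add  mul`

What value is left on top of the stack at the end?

72    [72]
7     [72, 7]
add   [79]
5     [79, 5]
sub   [74]
0     [74, 0]
add   [74]
4     [74, 4]
dup   [74, 4, 4]
12    [74, 4, 4, 12]
10    [74, 4, 4, 12, 10]
idiv  [74, 4, 4, 1]
mul   [74, 4, 4]
-57   [74, 4, 4, -57]
sub   [74, 4, 61]
add   [74, 65]
mul   [4810]

4810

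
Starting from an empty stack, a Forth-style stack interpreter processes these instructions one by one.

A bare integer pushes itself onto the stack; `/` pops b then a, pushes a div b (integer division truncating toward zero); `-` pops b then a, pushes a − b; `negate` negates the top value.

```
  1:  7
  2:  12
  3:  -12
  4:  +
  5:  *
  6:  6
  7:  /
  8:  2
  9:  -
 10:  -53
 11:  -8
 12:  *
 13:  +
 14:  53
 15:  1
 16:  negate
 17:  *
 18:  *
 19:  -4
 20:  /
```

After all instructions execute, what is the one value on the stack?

5591

7       7
12      7 12
-12     7 12 -12
+       7 0
*       0
6       0 6
/       0
2       0 2
-       -2
-53     -2 -53
-8      -2 -53 -8
*       -2 424
+       422
53      422 53
1       422 53 1
negate  422 53 -1
*       422 -53
*       -22366
-4      -22366 -4
/       5591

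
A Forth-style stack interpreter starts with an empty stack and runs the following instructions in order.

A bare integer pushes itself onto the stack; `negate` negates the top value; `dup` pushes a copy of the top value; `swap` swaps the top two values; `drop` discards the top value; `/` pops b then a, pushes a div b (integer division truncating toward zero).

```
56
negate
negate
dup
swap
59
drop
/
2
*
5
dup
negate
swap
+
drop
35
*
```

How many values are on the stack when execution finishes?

1

56     : 56
negate : -56
negate : 56
dup    : 56 56
swap   : 56 56
59     : 56 56 59
drop   : 56 56
/      : 1
2      : 1 2
*      : 2
5      : 2 5
dup    : 2 5 5
negate : 2 5 -5
swap   : 2 -5 5
+      : 2 0
drop   : 2
35     : 2 35
*      : 70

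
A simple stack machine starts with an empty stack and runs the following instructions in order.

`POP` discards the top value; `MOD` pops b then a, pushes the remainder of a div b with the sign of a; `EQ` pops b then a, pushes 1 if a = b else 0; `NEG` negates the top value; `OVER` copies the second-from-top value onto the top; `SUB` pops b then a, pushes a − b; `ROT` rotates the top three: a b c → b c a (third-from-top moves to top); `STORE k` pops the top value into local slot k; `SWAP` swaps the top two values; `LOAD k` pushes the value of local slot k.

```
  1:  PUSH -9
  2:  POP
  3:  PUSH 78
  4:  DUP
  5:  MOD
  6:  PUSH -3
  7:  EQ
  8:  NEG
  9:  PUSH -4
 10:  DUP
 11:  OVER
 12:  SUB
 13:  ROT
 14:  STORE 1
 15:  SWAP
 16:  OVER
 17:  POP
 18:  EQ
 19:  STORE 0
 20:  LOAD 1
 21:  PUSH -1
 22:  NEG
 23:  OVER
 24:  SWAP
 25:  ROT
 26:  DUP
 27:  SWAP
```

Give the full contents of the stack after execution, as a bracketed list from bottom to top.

PUSH -9 → -9
POP     → (empty)
PUSH 78 → 78
DUP     → 78 78
MOD     → 0
PUSH -3 → 0 -3
EQ      → 0
NEG     → 0
PUSH -4 → 0 -4
DUP     → 0 -4 -4
OVER    → 0 -4 -4 -4
SUB     → 0 -4 0
ROT     → -4 0 0
STORE 1 → -4 0
SWAP    → 0 -4
OVER    → 0 -4 0
POP     → 0 -4
EQ      → 0
STORE 0 → (empty)
LOAD 1  → 0
PUSH -1 → 0 -1
NEG     → 0 1
OVER    → 0 1 0
SWAP    → 0 0 1
ROT     → 0 1 0
DUP     → 0 1 0 0
SWAP    → 0 1 0 0

[0, 1, 0, 0]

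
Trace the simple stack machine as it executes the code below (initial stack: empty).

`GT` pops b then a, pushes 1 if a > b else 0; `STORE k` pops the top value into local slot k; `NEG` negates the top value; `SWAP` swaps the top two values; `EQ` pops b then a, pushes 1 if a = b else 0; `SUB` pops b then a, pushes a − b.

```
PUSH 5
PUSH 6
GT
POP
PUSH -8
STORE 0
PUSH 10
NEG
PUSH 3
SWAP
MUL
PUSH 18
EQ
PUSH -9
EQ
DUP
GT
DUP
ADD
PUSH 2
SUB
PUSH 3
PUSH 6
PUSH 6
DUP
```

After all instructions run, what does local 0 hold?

PUSH 5  → 5
PUSH 6  → 5 6
GT      → 0
POP     → (empty)
PUSH -8 → -8
STORE 0 → (empty)
PUSH 10 → 10
NEG     → -10
PUSH 3  → -10 3
SWAP    → 3 -10
MUL     → -30
PUSH 18 → -30 18
EQ      → 0
PUSH -9 → 0 -9
EQ      → 0
DUP     → 0 0
GT      → 0
DUP     → 0 0
ADD     → 0
PUSH 2  → 0 2
SUB     → -2
PUSH 3  → -2 3
PUSH 6  → -2 3 6
PUSH 6  → -2 3 6 6
DUP     → -2 3 6 6 6

-8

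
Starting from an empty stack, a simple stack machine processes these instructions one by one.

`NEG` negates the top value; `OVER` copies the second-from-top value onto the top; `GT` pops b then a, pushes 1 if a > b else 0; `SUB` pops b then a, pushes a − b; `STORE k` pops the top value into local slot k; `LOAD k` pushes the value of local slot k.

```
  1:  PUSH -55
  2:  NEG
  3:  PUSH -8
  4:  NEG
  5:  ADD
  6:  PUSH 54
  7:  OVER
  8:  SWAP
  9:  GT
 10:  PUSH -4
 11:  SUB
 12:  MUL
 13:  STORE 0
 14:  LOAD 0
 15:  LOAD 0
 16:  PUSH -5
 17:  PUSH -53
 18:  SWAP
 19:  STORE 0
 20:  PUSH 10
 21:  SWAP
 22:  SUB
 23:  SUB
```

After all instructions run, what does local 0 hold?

-5

PUSH -55  [-55]
NEG       [55]
PUSH -8   [55, -8]
NEG       [55, 8]
ADD       [63]
PUSH 54   [63, 54]
OVER      [63, 54, 63]
SWAP      [63, 63, 54]
GT        [63, 1]
PUSH -4   [63, 1, -4]
SUB       [63, 5]
MUL       [315]
STORE 0   []
LOAD 0    [315]
LOAD 0    [315, 315]
PUSH -5   [315, 315, -5]
PUSH -53  [315, 315, -5, -53]
SWAP      [315, 315, -53, -5]
STORE 0   [315, 315, -53]
PUSH 10   [315, 315, -53, 10]
SWAP      [315, 315, 10, -53]
SUB       [315, 315, 63]
SUB       [315, 252]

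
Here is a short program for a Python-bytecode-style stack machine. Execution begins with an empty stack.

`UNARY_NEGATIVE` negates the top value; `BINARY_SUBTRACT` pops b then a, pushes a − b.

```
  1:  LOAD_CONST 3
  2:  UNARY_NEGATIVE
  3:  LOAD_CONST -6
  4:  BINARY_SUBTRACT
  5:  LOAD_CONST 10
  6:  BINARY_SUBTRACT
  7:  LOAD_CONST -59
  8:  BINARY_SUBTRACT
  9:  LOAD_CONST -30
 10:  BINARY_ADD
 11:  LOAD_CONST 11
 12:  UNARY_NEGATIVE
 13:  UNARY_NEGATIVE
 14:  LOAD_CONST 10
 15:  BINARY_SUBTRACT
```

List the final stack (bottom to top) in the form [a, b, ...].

[22, 1]

LOAD_CONST 3    → 3
UNARY_NEGATIVE  → -3
LOAD_CONST -6   → -3 -6
BINARY_SUBTRACT → 3
LOAD_CONST 10   → 3 10
BINARY_SUBTRACT → -7
LOAD_CONST -59  → -7 -59
BINARY_SUBTRACT → 52
LOAD_CONST -30  → 52 -30
BINARY_ADD      → 22
LOAD_CONST 11   → 22 11
UNARY_NEGATIVE  → 22 -11
UNARY_NEGATIVE  → 22 11
LOAD_CONST 10   → 22 11 10
BINARY_SUBTRACT → 22 1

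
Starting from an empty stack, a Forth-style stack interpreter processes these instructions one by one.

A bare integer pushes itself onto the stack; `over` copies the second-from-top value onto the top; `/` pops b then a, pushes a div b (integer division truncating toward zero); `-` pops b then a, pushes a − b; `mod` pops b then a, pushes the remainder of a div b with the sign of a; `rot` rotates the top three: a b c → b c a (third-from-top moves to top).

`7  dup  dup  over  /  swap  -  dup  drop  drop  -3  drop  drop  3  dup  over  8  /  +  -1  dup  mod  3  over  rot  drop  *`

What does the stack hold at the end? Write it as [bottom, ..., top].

7    : [7]
dup  : [7, 7]
dup  : [7, 7, 7]
over : [7, 7, 7, 7]
/    : [7, 7, 1]
swap : [7, 1, 7]
-    : [7, -6]
dup  : [7, -6, -6]
drop : [7, -6]
drop : [7]
-3   : [7, -3]
drop : [7]
drop : []
3    : [3]
dup  : [3, 3]
over : [3, 3, 3]
8    : [3, 3, 3, 8]
/    : [3, 3, 0]
+    : [3, 3]
-1   : [3, 3, -1]
dup  : [3, 3, -1, -1]
mod  : [3, 3, 0]
3    : [3, 3, 0, 3]
over : [3, 3, 0, 3, 0]
rot  : [3, 3, 3, 0, 0]
drop : [3, 3, 3, 0]
*    : [3, 3, 0]

[3, 3, 0]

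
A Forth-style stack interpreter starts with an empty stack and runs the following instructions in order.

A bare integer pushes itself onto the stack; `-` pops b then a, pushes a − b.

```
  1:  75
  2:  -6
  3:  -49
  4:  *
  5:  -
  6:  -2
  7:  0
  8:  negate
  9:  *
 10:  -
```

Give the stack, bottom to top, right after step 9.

[-219, 0]

75     -> [75]
-6     -> [75, -6]
-49    -> [75, -6, -49]
*      -> [75, 294]
-      -> [-219]
-2     -> [-219, -2]
0      -> [-219, -2, 0]
negate -> [-219, -2, 0]
*      -> [-219, 0]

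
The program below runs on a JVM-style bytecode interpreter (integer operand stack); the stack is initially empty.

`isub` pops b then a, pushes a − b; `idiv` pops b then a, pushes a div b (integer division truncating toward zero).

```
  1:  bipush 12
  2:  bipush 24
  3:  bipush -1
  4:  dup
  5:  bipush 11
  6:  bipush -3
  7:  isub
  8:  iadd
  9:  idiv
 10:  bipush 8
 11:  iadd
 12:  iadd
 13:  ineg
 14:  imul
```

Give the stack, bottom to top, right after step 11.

bipush 12 : 12
bipush 24 : 12 24
bipush -1 : 12 24 -1
dup       : 12 24 -1 -1
bipush 11 : 12 24 -1 -1 11
bipush -3 : 12 24 -1 -1 11 -3
isub      : 12 24 -1 -1 14
iadd      : 12 24 -1 13
idiv      : 12 24 0
bipush 8  : 12 24 0 8
iadd      : 12 24 8

[12, 24, 8]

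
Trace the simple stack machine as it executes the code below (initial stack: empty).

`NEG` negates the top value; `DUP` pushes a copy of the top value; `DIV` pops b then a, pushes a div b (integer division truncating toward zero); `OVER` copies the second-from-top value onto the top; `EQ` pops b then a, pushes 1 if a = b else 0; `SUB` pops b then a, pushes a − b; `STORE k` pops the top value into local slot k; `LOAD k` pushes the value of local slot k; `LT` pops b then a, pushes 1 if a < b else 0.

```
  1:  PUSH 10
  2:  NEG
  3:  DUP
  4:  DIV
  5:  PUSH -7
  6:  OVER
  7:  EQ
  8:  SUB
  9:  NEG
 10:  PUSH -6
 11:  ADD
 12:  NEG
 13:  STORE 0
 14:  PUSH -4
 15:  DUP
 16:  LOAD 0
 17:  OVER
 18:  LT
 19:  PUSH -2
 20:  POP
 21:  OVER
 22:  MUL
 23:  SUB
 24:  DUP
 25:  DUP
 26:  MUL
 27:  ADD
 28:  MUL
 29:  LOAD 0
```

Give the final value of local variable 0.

7

PUSH 10 → 10
NEG     → -10
DUP     → -10 -10
DIV     → 1
PUSH -7 → 1 -7
OVER    → 1 -7 1
EQ      → 1 0
SUB     → 1
NEG     → -1
PUSH -6 → -1 -6
ADD     → -7
NEG     → 7
STORE 0 → (empty)
PUSH -4 → -4
DUP     → -4 -4
LOAD 0  → -4 -4 7
OVER    → -4 -4 7 -4
LT      → -4 -4 0
PUSH -2 → -4 -4 0 -2
POP     → -4 -4 0
OVER    → -4 -4 0 -4
MUL     → -4 -4 0
SUB     → -4 -4
DUP     → -4 -4 -4
DUP     → -4 -4 -4 -4
MUL     → -4 -4 16
ADD     → -4 12
MUL     → -48
LOAD 0  → -48 7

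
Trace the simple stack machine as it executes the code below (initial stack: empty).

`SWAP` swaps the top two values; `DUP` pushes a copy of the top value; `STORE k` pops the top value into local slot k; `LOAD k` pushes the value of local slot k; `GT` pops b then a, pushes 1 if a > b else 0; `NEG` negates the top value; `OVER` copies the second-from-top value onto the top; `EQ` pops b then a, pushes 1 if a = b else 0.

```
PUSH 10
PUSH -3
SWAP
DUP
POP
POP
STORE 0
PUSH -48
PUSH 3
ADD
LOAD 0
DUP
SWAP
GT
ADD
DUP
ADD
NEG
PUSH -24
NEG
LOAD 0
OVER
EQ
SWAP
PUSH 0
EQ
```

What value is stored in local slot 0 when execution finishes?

PUSH 10  -> 10
PUSH -3  -> 10 -3
SWAP     -> -3 10
DUP      -> -3 10 10
POP      -> -3 10
POP      -> -3
STORE 0  -> (empty)
PUSH -48 -> -48
PUSH 3   -> -48 3
ADD      -> -45
LOAD 0   -> -45 -3
DUP      -> -45 -3 -3
SWAP     -> -45 -3 -3
GT       -> -45 0
ADD      -> -45
DUP      -> -45 -45
ADD      -> -90
NEG      -> 90
PUSH -24 -> 90 -24
NEG      -> 90 24
LOAD 0   -> 90 24 -3
OVER     -> 90 24 -3 24
EQ       -> 90 24 0
SWAP     -> 90 0 24
PUSH 0   -> 90 0 24 0
EQ       -> 90 0 0

-3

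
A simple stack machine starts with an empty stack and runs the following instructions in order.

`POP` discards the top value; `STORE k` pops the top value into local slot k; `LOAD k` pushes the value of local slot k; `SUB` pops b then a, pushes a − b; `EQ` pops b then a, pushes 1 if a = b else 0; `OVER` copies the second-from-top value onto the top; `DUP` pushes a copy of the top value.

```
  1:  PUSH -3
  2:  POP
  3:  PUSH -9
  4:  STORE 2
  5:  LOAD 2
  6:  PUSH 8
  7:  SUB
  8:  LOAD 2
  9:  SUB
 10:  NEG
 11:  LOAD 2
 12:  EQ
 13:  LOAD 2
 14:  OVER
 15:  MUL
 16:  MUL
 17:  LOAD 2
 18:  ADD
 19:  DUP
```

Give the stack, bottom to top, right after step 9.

PUSH -3 -> -3
POP     -> (empty)
PUSH -9 -> -9
STORE 2 -> (empty)
LOAD 2  -> -9
PUSH 8  -> -9 8
SUB     -> -17
LOAD 2  -> -17 -9
SUB     -> -8

[-8]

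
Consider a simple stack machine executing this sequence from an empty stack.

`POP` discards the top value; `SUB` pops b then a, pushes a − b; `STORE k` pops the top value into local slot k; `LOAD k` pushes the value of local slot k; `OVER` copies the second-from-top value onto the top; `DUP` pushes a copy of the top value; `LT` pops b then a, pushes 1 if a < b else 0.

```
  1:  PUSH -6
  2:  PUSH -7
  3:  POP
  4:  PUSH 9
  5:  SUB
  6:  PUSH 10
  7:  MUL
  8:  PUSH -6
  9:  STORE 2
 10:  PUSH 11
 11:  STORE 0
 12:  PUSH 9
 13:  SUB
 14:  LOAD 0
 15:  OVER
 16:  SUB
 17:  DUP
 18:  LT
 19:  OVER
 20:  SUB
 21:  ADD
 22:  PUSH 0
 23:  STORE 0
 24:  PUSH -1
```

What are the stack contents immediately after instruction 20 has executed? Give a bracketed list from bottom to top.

[-159, 159]

PUSH -6 : -6
PUSH -7 : -6 -7
POP     : -6
PUSH 9  : -6 9
SUB     : -15
PUSH 10 : -15 10
MUL     : -150
PUSH -6 : -150 -6
STORE 2 : -150
PUSH 11 : -150 11
STORE 0 : -150
PUSH 9  : -150 9
SUB     : -159
LOAD 0  : -159 11
OVER    : -159 11 -159
SUB     : -159 170
DUP     : -159 170 170
LT      : -159 0
OVER    : -159 0 -159
SUB     : -159 159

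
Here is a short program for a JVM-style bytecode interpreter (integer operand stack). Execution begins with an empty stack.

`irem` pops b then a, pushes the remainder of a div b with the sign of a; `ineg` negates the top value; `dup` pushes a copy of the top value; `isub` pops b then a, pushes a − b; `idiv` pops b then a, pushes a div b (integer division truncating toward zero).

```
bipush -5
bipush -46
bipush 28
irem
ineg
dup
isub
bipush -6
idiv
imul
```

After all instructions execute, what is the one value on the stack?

bipush -5   -5
bipush -46  -5 -46
bipush 28   -5 -46 28
irem        -5 -18
ineg        -5 18
dup         -5 18 18
isub        -5 0
bipush -6   -5 0 -6
idiv        -5 0
imul        0

0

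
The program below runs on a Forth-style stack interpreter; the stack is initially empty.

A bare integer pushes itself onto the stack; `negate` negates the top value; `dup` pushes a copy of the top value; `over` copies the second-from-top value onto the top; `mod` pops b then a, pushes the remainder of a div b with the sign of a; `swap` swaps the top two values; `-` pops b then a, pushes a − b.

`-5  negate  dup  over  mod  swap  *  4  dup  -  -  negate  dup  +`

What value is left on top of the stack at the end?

0

-5     : [-5]
negate : [5]
dup    : [5, 5]
over   : [5, 5, 5]
mod    : [5, 0]
swap   : [0, 5]
*      : [0]
4      : [0, 4]
dup    : [0, 4, 4]
-      : [0, 0]
-      : [0]
negate : [0]
dup    : [0, 0]
+      : [0]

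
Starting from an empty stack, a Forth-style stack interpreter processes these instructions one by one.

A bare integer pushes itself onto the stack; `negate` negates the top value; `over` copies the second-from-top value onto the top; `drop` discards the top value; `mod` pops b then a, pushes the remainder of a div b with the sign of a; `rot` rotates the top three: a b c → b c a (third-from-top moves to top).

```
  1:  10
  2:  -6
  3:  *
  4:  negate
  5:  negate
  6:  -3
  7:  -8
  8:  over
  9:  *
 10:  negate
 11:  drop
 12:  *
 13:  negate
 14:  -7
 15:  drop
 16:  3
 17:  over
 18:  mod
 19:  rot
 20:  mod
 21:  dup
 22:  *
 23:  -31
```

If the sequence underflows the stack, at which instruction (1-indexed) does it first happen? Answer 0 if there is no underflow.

10      10
-6      10 -6
*       -60
negate  60
negate  -60
-3      -60 -3
-8      -60 -3 -8
over    -60 -3 -8 -3
*       -60 -3 24
negate  -60 -3 -24
drop    -60 -3
*       180
negate  -180
-7      -180 -7
drop    -180
3       -180 3
over    -180 3 -180
mod     -180 3
rot  — needs 3 operands, stack has 2 → underflow

19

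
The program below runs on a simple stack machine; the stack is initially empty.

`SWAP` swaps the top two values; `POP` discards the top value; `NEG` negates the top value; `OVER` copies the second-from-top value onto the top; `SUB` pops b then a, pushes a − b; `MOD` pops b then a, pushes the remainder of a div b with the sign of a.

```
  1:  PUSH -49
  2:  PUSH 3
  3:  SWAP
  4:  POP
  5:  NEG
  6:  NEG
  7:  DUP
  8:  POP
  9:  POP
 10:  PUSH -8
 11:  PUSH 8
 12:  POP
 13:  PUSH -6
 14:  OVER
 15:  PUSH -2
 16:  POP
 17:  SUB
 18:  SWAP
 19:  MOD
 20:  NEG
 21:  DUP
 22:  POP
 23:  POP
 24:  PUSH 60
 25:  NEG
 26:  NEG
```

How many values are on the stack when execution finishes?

1

PUSH -49 : -49
PUSH 3   : -49 3
SWAP     : 3 -49
POP      : 3
NEG      : -3
NEG      : 3
DUP      : 3 3
POP      : 3
POP      : (empty)
PUSH -8  : -8
PUSH 8   : -8 8
POP      : -8
PUSH -6  : -8 -6
OVER     : -8 -6 -8
PUSH -2  : -8 -6 -8 -2
POP      : -8 -6 -8
SUB      : -8 2
SWAP     : 2 -8
MOD      : 2
NEG      : -2
DUP      : -2 -2
POP      : -2
POP      : (empty)
PUSH 60  : 60
NEG      : -60
NEG      : 60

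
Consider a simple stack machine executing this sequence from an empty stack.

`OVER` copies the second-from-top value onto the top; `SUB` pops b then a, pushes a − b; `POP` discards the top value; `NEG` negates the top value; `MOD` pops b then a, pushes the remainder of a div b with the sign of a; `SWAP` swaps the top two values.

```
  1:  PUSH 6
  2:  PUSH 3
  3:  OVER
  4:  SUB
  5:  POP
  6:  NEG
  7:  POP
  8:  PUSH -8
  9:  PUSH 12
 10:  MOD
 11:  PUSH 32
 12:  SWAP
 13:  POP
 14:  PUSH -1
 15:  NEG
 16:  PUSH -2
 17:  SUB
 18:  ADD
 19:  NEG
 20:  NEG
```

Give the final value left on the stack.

PUSH 6   6
PUSH 3   6 3
OVER     6 3 6
SUB      6 -3
POP      6
NEG      -6
POP      (empty)
PUSH -8  -8
PUSH 12  -8 12
MOD      -8
PUSH 32  -8 32
SWAP     32 -8
POP      32
PUSH -1  32 -1
NEG      32 1
PUSH -2  32 1 -2
SUB      32 3
ADD      35
NEG      -35
NEG      35

35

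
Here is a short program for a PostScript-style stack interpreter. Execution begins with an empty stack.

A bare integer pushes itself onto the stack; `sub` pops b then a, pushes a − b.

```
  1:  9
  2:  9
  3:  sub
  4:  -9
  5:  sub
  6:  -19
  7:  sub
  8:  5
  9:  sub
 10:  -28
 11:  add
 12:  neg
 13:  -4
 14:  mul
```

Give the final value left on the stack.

-20

9   -> 9
9   -> 9 9
sub -> 0
-9  -> 0 -9
sub -> 9
-19 -> 9 -19
sub -> 28
5   -> 28 5
sub -> 23
-28 -> 23 -28
add -> -5
neg -> 5
-4  -> 5 -4
mul -> -20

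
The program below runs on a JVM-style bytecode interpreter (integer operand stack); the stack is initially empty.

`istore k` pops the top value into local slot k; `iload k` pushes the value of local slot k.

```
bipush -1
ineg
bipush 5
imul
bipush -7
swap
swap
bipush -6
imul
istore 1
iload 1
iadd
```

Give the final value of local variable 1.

42

bipush -1  -1
ineg       1
bipush 5   1 5
imul       5
bipush -7  5 -7
swap       -7 5
swap       5 -7
bipush -6  5 -7 -6
imul       5 42
istore 1   5
iload 1    5 42
iadd       47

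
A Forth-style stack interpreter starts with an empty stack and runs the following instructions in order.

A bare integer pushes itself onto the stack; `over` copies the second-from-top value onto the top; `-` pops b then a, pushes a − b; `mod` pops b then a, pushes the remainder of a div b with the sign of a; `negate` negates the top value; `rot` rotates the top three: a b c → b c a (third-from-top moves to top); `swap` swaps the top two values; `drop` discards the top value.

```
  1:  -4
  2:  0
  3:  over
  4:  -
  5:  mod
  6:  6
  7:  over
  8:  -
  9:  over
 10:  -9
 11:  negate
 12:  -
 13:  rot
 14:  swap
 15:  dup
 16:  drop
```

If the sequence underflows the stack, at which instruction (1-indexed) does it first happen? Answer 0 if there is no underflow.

0

-4     -> [-4]
0      -> [-4, 0]
over   -> [-4, 0, -4]
-      -> [-4, 4]
mod    -> [0]
6      -> [0, 6]
over   -> [0, 6, 0]
-      -> [0, 6]
over   -> [0, 6, 0]
-9     -> [0, 6, 0, -9]
negate -> [0, 6, 0, 9]
-      -> [0, 6, -9]
rot    -> [6, -9, 0]
swap   -> [6, 0, -9]
dup    -> [6, 0, -9, -9]
drop   -> [6, 0, -9]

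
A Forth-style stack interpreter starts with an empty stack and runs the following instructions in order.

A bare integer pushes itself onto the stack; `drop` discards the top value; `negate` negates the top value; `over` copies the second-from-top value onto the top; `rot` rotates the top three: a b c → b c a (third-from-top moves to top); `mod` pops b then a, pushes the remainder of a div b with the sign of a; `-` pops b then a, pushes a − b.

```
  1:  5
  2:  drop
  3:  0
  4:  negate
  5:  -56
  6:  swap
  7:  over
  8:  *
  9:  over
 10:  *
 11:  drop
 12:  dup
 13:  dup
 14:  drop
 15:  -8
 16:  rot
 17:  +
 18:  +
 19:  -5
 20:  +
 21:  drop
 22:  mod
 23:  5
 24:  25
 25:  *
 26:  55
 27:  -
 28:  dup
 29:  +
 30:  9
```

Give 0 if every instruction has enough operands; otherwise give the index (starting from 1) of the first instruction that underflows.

22

5      → 5
drop   → (empty)
0      → 0
negate → 0
-56    → 0 -56
swap   → -56 0
over   → -56 0 -56
*      → -56 0
over   → -56 0 -56
*      → -56 0
drop   → -56
dup    → -56 -56
dup    → -56 -56 -56
drop   → -56 -56
-8     → -56 -56 -8
rot    → -56 -8 -56
+      → -56 -64
+      → -120
-5     → -120 -5
+      → -125
drop   → (empty)
mod  — needs 2 operands, stack has 0 → underflow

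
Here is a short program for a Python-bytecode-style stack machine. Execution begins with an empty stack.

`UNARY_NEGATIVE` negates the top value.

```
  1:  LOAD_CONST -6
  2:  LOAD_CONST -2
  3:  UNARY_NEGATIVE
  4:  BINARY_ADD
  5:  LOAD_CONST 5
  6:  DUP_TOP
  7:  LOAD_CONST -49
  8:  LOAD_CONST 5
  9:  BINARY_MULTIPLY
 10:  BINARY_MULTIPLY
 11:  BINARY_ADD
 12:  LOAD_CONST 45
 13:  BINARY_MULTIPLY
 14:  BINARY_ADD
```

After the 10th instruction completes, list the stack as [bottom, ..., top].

LOAD_CONST -6   -> -6
LOAD_CONST -2   -> -6 -2
UNARY_NEGATIVE  -> -6 2
BINARY_ADD      -> -4
LOAD_CONST 5    -> -4 5
DUP_TOP         -> -4 5 5
LOAD_CONST -49  -> -4 5 5 -49
LOAD_CONST 5    -> -4 5 5 -49 5
BINARY_MULTIPLY -> -4 5 5 -245
BINARY_MULTIPLY -> -4 5 -1225

[-4, 5, -1225]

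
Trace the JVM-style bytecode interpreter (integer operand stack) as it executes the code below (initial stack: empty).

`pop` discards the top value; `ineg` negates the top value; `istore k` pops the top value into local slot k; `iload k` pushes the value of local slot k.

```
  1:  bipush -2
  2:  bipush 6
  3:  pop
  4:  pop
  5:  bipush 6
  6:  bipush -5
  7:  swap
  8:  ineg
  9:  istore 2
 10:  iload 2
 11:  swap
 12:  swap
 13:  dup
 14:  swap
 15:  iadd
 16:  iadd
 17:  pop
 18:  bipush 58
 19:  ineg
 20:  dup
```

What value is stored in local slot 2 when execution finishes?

-6

bipush -2 -> [-2]
bipush 6  -> [-2, 6]
pop       -> [-2]
pop       -> []
bipush 6  -> [6]
bipush -5 -> [6, -5]
swap      -> [-5, 6]
ineg      -> [-5, -6]
istore 2  -> [-5]
iload 2   -> [-5, -6]
swap      -> [-6, -5]
swap      -> [-5, -6]
dup       -> [-5, -6, -6]
swap      -> [-5, -6, -6]
iadd      -> [-5, -12]
iadd      -> [-17]
pop       -> []
bipush 58 -> [58]
ineg      -> [-58]
dup       -> [-58, -58]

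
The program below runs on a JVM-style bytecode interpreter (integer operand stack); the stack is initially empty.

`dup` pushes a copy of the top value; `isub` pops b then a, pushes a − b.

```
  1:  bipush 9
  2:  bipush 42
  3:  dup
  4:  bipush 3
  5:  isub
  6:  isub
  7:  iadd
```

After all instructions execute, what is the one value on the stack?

bipush 9   9
bipush 42  9 42
dup        9 42 42
bipush 3   9 42 42 3
isub       9 42 39
isub       9 3
iadd       12

12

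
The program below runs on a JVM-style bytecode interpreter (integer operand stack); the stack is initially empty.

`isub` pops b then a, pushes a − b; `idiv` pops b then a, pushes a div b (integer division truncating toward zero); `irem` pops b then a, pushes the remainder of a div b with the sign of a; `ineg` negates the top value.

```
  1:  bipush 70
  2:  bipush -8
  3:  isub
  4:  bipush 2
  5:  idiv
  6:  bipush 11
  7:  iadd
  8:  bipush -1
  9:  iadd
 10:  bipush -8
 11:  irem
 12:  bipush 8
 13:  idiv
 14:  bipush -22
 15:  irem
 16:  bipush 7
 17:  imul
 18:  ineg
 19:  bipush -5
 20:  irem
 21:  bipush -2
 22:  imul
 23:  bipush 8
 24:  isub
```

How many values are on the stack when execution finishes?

bipush 70  -> 70
bipush -8  -> 70 -8
isub       -> 78
bipush 2   -> 78 2
idiv       -> 39
bipush 11  -> 39 11
iadd       -> 50
bipush -1  -> 50 -1
iadd       -> 49
bipush -8  -> 49 -8
irem       -> 1
bipush 8   -> 1 8
idiv       -> 0
bipush -22 -> 0 -22
irem       -> 0
bipush 7   -> 0 7
imul       -> 0
ineg       -> 0
bipush -5  -> 0 -5
irem       -> 0
bipush -2  -> 0 -2
imul       -> 0
bipush 8   -> 0 8
isub       -> -8

1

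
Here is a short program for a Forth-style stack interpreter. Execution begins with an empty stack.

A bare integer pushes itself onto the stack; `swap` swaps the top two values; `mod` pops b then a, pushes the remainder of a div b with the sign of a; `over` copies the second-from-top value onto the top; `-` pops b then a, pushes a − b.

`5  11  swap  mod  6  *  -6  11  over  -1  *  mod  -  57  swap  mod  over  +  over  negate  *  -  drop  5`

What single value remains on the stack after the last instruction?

5

5      : [5]
11     : [5, 11]
swap   : [11, 5]
mod    : [1]
6      : [1, 6]
*      : [6]
-6     : [6, -6]
11     : [6, -6, 11]
over   : [6, -6, 11, -6]
-1     : [6, -6, 11, -6, -1]
*      : [6, -6, 11, 6]
mod    : [6, -6, 5]
-      : [6, -11]
57     : [6, -11, 57]
swap   : [6, 57, -11]
mod    : [6, 2]
over   : [6, 2, 6]
+      : [6, 8]
over   : [6, 8, 6]
negate : [6, 8, -6]
*      : [6, -48]
-      : [54]
drop   : []
5      : [5]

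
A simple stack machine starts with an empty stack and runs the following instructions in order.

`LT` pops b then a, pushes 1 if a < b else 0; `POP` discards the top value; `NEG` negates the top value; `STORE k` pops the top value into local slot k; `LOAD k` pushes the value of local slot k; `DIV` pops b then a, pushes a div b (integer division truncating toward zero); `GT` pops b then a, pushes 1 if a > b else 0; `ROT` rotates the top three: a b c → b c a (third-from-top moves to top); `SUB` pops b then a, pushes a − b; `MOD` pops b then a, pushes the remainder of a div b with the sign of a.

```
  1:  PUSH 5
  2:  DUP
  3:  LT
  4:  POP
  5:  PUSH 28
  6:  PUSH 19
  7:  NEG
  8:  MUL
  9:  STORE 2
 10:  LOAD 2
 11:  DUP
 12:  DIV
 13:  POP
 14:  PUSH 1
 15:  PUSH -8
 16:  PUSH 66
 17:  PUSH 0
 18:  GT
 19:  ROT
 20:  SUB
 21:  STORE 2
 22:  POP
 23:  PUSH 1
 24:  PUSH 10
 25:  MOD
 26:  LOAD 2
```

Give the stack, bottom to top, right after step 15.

PUSH 5  -> [5]
DUP     -> [5, 5]
LT      -> [0]
POP     -> []
PUSH 28 -> [28]
PUSH 19 -> [28, 19]
NEG     -> [28, -19]
MUL     -> [-532]
STORE 2 -> []
LOAD 2  -> [-532]
DUP     -> [-532, -532]
DIV     -> [1]
POP     -> []
PUSH 1  -> [1]
PUSH -8 -> [1, -8]

[1, -8]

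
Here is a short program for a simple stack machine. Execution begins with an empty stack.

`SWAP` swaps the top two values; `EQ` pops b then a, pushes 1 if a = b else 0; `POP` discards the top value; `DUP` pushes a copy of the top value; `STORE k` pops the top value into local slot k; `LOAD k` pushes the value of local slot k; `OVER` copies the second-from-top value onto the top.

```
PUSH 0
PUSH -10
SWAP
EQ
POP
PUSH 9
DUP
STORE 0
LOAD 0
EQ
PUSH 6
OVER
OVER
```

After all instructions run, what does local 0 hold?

PUSH 0   -> [0]
PUSH -10 -> [0, -10]
SWAP     -> [-10, 0]
EQ       -> [0]
POP      -> []
PUSH 9   -> [9]
DUP      -> [9, 9]
STORE 0  -> [9]
LOAD 0   -> [9, 9]
EQ       -> [1]
PUSH 6   -> [1, 6]
OVER     -> [1, 6, 1]
OVER     -> [1, 6, 1, 6]

9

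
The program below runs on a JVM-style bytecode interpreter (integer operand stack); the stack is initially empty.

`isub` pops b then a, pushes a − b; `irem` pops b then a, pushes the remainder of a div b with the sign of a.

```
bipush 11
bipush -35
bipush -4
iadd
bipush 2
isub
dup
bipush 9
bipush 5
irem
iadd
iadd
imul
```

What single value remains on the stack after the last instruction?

bipush 11   11
bipush -35  11 -35
bipush -4   11 -35 -4
iadd        11 -39
bipush 2    11 -39 2
isub        11 -41
dup         11 -41 -41
bipush 9    11 -41 -41 9
bipush 5    11 -41 -41 9 5
irem        11 -41 -41 4
iadd        11 -41 -37
iadd        11 -78
imul        -858

-858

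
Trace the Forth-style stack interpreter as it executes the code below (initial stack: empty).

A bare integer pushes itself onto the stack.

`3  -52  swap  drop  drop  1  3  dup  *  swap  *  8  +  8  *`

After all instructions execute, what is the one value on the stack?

3     [3]
-52   [3, -52]
swap  [-52, 3]
drop  [-52]
drop  []
1     [1]
3     [1, 3]
dup   [1, 3, 3]
*     [1, 9]
swap  [9, 1]
*     [9]
8     [9, 8]
+     [17]
8     [17, 8]
*     [136]

136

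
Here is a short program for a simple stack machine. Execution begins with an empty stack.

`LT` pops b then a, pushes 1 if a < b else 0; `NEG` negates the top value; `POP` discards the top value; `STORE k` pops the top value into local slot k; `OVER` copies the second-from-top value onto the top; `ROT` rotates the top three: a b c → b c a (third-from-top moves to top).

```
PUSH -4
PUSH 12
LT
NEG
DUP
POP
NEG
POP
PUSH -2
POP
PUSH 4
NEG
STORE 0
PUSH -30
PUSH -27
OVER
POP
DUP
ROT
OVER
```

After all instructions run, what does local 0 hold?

-4

PUSH -4   -4
PUSH 12   -4 12
LT        1
NEG       -1
DUP       -1 -1
POP       -1
NEG       1
POP       (empty)
PUSH -2   -2
POP       (empty)
PUSH 4    4
NEG       -4
STORE 0   (empty)
PUSH -30  -30
PUSH -27  -30 -27
OVER      -30 -27 -30
POP       -30 -27
DUP       -30 -27 -27
ROT       -27 -27 -30
OVER      -27 -27 -30 -27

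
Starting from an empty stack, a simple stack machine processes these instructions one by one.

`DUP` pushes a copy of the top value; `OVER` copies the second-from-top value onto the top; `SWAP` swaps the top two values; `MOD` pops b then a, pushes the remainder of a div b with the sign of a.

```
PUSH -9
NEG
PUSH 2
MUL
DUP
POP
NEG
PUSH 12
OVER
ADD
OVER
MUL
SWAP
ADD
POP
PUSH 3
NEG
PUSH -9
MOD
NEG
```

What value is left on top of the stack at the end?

3

PUSH -9 : -9
NEG     : 9
PUSH 2  : 9 2
MUL     : 18
DUP     : 18 18
POP     : 18
NEG     : -18
PUSH 12 : -18 12
OVER    : -18 12 -18
ADD     : -18 -6
OVER    : -18 -6 -18
MUL     : -18 108
SWAP    : 108 -18
ADD     : 90
POP     : (empty)
PUSH 3  : 3
NEG     : -3
PUSH -9 : -3 -9
MOD     : -3
NEG     : 3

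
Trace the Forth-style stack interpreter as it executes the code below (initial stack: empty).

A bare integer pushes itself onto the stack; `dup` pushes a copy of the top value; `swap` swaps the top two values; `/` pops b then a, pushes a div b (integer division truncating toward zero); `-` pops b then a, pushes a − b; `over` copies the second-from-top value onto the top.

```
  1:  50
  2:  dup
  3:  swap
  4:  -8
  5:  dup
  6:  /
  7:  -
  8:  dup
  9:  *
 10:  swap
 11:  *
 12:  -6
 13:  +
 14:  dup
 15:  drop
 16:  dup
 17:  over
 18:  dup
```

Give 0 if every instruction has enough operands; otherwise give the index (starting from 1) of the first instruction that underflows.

50   -> 50
dup  -> 50 50
swap -> 50 50
-8   -> 50 50 -8
dup  -> 50 50 -8 -8
/    -> 50 50 1
-    -> 50 49
dup  -> 50 49 49
*    -> 50 2401
swap -> 2401 50
*    -> 120050
-6   -> 120050 -6
+    -> 120044
dup  -> 120044 120044
drop -> 120044
dup  -> 120044 120044
over -> 120044 120044 120044
dup  -> 120044 120044 120044 120044

0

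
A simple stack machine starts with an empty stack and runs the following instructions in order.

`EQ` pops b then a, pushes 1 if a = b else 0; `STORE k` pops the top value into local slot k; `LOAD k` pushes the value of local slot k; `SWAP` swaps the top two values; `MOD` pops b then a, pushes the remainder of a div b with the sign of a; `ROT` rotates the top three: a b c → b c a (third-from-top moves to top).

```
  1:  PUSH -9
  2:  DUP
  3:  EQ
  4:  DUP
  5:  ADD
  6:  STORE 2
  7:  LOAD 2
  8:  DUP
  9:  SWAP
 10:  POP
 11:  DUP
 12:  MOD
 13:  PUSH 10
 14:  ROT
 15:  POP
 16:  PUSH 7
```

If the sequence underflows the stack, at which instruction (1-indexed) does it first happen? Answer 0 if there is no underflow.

PUSH -9 -> [-9]
DUP     -> [-9, -9]
EQ      -> [1]
DUP     -> [1, 1]
ADD     -> [2]
STORE 2 -> []
LOAD 2  -> [2]
DUP     -> [2, 2]
SWAP    -> [2, 2]
POP     -> [2]
DUP     -> [2, 2]
MOD     -> [0]
PUSH 10 -> [0, 10]
ROT  — needs 3 operands, stack has 2 → underflow

14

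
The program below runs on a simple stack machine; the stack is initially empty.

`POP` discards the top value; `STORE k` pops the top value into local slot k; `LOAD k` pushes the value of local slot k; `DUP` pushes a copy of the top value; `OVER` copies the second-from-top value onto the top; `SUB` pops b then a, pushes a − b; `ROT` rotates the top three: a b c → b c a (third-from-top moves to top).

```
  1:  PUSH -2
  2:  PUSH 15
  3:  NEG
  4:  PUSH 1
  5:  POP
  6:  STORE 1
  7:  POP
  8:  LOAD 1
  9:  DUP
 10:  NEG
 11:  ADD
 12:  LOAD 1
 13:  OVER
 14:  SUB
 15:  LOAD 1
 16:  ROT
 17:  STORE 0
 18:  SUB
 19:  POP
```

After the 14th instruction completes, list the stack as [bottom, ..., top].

PUSH -2 → [-2]
PUSH 15 → [-2, 15]
NEG     → [-2, -15]
PUSH 1  → [-2, -15, 1]
POP     → [-2, -15]
STORE 1 → [-2]
POP     → []
LOAD 1  → [-15]
DUP     → [-15, -15]
NEG     → [-15, 15]
ADD     → [0]
LOAD 1  → [0, -15]
OVER    → [0, -15, 0]
SUB     → [0, -15]

[0, -15]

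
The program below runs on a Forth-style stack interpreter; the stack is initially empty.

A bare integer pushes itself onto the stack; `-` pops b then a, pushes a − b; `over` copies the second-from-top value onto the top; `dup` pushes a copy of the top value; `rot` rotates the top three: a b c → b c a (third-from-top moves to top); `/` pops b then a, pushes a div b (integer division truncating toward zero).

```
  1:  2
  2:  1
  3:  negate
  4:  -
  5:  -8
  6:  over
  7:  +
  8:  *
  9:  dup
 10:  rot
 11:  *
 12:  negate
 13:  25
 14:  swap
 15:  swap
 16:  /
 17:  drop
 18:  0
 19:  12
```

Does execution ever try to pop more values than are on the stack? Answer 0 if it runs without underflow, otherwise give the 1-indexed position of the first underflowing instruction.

10

2       [2]
1       [2, 1]
negate  [2, -1]
-       [3]
-8      [3, -8]
over    [3, -8, 3]
+       [3, -5]
*       [-15]
dup     [-15, -15]
rot  — needs 3 operands, stack has 2 → underflow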